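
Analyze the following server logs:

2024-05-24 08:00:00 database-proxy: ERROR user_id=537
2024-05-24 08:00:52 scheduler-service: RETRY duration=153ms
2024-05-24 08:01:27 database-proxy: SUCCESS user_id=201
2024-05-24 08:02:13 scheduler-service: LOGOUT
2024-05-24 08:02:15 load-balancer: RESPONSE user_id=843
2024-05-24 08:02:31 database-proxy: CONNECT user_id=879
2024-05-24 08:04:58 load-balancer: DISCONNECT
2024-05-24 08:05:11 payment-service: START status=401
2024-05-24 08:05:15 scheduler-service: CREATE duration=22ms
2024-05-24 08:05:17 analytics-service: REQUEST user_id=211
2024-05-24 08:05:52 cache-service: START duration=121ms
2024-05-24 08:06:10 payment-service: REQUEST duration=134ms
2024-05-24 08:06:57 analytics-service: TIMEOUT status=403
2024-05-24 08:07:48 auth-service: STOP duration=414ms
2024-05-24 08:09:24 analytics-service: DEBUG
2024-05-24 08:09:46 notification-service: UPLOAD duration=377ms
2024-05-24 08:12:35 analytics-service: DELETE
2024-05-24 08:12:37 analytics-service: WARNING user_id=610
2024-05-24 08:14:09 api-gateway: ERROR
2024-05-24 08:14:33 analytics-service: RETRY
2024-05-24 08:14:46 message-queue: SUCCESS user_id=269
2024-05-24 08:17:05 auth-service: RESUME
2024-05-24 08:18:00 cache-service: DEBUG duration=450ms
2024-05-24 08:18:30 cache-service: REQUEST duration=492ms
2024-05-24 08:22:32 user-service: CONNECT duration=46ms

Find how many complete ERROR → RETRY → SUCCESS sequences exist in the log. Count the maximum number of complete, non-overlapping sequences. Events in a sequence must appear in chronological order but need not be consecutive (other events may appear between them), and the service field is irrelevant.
2

To count sequences:

1. Look for pattern: ERROR → RETRY → SUCCESS
2. Greedily scan the log in chronological order, matching each sequence element in turn (ignoring service)
3. Each time the full pattern completes, increment the count and restart matching from the next event
4. Complete non-overlapping sequences found: 2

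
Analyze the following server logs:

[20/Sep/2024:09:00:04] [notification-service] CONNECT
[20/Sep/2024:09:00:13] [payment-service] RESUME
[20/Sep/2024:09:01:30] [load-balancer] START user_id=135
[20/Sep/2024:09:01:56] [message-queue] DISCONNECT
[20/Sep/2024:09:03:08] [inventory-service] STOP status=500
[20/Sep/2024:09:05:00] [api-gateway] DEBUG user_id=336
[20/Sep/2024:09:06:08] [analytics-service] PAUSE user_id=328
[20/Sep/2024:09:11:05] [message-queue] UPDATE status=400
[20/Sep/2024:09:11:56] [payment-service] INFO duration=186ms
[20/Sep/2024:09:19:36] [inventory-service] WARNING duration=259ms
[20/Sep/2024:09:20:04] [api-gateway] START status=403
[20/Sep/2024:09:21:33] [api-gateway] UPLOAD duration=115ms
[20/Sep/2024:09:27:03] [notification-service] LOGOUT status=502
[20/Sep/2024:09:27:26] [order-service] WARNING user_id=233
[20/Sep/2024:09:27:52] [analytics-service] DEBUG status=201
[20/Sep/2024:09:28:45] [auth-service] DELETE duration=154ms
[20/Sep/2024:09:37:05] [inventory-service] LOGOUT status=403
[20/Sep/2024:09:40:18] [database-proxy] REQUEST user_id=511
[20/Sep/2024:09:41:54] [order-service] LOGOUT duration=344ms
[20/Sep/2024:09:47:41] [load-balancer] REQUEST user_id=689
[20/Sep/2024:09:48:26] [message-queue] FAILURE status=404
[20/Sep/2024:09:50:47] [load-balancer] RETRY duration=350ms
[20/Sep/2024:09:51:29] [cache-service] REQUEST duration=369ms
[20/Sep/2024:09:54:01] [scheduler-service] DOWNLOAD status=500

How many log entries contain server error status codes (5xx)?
3

To find matching entries:

1. Pattern to match: server error status codes (5xx)
2. Scan each log entry for the pattern
3. Count matches: 3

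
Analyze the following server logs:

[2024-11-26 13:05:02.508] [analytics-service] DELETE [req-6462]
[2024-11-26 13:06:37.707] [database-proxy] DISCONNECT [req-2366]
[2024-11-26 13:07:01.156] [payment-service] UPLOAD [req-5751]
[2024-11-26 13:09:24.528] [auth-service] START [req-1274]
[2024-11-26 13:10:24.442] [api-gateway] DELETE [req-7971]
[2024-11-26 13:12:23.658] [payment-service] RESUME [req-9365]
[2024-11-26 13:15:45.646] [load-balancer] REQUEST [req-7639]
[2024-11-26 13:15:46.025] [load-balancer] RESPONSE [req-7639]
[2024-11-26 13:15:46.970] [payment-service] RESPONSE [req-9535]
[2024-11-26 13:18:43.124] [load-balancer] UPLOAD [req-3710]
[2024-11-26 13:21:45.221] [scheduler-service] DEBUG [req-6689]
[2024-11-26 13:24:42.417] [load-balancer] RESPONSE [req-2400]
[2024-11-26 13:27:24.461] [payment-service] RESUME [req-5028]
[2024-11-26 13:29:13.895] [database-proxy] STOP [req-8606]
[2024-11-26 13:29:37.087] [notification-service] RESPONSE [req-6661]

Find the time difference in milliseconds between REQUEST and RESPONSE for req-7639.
379

To calculate latency:

1. Find REQUEST with id req-7639: 2024-11-26 13:15:45.646
2. Find RESPONSE with id req-7639: 2024-11-26 13:15:46.025
3. Latency: 2024-11-26 13:15:46.025 - 2024-11-26 13:15:45.646 = 379ms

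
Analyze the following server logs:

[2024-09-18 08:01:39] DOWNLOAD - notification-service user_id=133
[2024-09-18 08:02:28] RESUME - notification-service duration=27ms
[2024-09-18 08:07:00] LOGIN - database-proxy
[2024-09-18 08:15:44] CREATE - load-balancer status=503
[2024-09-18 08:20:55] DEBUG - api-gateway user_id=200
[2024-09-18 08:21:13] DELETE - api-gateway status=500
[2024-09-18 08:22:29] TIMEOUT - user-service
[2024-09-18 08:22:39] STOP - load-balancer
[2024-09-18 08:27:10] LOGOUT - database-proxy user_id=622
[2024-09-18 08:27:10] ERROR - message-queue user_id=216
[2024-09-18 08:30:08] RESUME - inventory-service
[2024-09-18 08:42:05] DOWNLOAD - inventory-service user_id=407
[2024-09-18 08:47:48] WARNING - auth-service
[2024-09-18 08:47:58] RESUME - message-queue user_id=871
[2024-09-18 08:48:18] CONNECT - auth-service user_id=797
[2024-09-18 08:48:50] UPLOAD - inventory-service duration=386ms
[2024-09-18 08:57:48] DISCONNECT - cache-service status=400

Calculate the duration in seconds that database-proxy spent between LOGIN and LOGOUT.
1210

To calculate state duration:

1. Find LOGIN event for database-proxy: 2024-09-18 08:07:00
2. Find LOGOUT event for database-proxy: 2024-09-18 08:27:10
3. Calculate duration: 2024-09-18 08:27:10 - 2024-09-18 08:07:00 = 1210 seconds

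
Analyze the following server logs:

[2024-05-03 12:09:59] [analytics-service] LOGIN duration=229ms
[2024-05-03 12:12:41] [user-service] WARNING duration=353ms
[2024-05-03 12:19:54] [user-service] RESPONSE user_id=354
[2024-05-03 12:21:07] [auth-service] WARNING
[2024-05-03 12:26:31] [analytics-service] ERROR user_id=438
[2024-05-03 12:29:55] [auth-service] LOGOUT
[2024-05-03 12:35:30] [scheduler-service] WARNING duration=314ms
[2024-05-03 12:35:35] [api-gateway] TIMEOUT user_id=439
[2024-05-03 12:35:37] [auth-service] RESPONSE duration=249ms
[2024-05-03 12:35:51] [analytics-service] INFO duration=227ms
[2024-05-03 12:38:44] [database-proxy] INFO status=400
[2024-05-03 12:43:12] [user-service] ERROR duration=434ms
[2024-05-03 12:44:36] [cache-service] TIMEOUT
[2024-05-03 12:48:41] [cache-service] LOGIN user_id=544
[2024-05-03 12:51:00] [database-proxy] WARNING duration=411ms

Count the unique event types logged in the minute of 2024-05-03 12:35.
4

To count unique event types:

1. Filter events in the minute starting at 2024-05-03 12:35
2. Extract event types from matching entries
3. Count unique types: 4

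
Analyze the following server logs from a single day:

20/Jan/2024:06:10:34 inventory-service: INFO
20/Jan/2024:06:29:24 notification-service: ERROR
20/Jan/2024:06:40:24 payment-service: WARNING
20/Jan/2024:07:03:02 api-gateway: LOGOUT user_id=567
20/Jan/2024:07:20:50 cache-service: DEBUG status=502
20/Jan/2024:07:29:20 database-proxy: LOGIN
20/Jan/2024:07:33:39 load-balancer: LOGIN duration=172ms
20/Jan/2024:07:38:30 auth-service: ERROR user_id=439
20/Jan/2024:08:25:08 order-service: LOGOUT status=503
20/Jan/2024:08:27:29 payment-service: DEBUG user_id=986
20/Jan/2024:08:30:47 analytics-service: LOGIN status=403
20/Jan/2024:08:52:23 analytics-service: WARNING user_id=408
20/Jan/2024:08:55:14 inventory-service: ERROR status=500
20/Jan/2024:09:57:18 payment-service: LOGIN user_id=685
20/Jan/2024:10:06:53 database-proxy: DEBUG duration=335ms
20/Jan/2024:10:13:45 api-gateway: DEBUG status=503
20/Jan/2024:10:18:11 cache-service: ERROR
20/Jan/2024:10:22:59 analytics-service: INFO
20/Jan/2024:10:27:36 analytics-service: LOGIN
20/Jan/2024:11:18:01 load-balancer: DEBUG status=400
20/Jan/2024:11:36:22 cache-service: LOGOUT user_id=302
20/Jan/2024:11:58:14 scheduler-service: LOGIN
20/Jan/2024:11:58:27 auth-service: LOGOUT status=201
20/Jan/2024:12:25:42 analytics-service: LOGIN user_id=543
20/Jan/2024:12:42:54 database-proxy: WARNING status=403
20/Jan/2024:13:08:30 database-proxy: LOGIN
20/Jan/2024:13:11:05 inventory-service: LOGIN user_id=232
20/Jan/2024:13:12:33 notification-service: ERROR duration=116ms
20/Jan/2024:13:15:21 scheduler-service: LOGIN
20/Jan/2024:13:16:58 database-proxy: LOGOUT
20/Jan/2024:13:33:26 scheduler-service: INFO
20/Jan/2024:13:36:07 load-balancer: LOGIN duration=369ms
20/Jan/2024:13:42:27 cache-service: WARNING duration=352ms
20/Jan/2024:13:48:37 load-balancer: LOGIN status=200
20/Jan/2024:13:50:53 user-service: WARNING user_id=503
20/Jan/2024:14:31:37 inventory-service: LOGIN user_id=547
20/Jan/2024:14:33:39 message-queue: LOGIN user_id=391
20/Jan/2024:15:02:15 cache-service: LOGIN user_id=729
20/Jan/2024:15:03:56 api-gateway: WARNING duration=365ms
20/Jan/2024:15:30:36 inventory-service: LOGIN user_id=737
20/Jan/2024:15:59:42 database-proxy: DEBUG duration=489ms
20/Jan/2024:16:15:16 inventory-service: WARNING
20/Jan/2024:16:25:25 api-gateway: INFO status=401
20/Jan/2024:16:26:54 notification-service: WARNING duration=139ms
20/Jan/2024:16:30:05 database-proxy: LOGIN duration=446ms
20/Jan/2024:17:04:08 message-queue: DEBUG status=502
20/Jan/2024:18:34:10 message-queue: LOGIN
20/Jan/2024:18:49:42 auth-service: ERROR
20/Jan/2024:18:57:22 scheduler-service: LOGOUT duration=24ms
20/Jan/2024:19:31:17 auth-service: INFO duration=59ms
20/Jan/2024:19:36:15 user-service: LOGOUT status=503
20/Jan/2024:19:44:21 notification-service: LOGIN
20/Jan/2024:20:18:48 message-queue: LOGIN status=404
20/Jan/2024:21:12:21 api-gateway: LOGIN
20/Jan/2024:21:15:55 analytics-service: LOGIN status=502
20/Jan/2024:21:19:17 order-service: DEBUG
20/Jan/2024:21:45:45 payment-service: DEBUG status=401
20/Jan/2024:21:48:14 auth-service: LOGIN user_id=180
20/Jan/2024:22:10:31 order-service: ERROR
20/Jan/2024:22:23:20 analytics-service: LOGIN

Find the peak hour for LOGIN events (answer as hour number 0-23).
13

To find the peak hour:

1. Group all LOGIN events by hour
2. Count events in each hour
3. Find hour with maximum count
4. Peak hour: 13 (with 5 events)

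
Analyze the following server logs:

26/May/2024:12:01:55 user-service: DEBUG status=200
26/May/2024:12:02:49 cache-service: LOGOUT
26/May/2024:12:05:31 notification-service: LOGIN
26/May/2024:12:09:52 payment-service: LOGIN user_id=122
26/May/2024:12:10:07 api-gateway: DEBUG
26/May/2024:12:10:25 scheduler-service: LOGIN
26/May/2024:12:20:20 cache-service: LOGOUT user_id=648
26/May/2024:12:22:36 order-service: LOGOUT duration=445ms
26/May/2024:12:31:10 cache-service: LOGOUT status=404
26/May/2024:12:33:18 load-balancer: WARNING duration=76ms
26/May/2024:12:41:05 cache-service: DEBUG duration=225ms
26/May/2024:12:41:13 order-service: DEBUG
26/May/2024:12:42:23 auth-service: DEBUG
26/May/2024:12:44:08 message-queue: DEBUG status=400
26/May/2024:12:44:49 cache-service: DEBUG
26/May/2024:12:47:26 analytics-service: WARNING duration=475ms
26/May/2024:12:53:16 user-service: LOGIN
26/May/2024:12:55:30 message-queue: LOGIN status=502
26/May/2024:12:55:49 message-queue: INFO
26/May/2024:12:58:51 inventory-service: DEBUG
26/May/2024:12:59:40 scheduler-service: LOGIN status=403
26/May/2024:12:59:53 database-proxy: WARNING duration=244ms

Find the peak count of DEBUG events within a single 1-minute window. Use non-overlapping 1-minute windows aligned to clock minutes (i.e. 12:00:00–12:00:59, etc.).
2

To find the burst window:

1. Divide the log period into non-overlapping 1-minute windows starting at 12:00
2. Count DEBUG events in each window
3. Find the window with maximum count
4. Maximum events in a window: 2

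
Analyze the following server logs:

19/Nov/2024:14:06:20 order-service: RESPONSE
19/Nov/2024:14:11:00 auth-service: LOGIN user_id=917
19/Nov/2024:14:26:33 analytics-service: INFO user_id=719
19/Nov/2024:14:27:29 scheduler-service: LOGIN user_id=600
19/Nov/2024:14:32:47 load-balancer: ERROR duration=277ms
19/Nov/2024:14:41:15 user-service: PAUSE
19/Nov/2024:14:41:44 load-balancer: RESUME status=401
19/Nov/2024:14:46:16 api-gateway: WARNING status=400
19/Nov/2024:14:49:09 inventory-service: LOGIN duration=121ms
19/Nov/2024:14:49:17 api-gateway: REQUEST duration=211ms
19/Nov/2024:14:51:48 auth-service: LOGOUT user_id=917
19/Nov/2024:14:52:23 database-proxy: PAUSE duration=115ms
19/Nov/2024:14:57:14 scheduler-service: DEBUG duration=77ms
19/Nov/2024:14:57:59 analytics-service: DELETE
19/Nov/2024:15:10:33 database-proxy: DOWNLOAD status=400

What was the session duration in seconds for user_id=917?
2448

To calculate session duration:

1. Find LOGIN event for user_id=917: 19/Nov/2024:14:11:00
2. Find LOGOUT event for user_id=917: 19/Nov/2024:14:51:48
3. Session duration: 19/Nov/2024:14:51:48 - 19/Nov/2024:14:11:00 = 2448 seconds (40 minutes)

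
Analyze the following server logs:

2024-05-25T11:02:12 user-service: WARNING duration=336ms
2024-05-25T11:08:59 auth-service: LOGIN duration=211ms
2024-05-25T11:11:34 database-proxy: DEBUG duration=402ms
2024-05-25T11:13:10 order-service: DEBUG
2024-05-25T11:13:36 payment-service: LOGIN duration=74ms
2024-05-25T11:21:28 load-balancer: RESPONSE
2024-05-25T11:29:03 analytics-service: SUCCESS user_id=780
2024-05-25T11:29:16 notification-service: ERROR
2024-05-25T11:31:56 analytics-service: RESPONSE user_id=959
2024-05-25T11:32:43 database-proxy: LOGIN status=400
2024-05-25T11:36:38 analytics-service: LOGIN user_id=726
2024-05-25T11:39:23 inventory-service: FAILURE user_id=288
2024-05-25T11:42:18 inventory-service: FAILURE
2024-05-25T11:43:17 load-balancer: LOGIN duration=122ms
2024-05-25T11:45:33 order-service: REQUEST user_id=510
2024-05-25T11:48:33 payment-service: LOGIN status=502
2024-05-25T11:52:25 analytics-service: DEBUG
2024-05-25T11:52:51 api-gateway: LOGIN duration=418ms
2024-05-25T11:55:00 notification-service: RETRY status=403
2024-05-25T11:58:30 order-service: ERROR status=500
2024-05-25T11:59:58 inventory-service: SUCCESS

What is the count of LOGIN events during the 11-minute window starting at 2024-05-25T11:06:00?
2

To count events in the time window:

1. Window boundaries: 2024-05-25T11:06:00 to 2024-05-25T11:17:00
2. Filter for LOGIN events within this window
3. Count matching events: 2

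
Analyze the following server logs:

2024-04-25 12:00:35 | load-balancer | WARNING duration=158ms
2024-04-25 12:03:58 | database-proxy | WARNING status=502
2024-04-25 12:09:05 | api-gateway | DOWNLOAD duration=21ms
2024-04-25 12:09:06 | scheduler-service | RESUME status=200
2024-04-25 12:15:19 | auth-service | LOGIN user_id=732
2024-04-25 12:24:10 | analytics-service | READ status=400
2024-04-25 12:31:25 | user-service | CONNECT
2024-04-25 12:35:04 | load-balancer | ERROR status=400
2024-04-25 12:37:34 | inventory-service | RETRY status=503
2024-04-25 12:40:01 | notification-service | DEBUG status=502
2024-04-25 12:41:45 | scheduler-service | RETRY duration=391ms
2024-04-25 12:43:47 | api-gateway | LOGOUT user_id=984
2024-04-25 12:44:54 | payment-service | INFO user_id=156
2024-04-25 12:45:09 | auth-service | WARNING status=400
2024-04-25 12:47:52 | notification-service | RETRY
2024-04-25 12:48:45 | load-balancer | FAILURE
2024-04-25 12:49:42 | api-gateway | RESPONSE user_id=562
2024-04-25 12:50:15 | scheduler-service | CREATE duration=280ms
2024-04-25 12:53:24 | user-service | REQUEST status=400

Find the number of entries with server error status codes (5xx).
3

To find matching entries:

1. Pattern to match: server error status codes (5xx)
2. Scan each log entry for the pattern
3. Count matches: 3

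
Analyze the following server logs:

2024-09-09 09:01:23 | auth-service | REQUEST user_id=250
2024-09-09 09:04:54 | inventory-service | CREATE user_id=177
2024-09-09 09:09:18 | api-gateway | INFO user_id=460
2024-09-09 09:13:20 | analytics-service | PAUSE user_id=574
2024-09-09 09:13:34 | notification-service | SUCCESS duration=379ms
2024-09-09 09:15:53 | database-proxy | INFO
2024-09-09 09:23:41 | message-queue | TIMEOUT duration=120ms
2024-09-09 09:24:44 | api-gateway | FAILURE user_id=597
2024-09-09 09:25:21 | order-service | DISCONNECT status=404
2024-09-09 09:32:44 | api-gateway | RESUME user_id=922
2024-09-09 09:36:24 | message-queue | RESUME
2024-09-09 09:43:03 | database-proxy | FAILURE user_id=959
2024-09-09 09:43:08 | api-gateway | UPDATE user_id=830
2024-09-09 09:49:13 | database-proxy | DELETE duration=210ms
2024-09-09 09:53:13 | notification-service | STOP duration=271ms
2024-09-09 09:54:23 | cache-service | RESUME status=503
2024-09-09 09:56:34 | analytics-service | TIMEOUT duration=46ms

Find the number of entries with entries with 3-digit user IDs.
8

To find matching entries:

1. Pattern to match: entries with 3-digit user IDs
2. Scan each log entry for the pattern
3. Count matches: 8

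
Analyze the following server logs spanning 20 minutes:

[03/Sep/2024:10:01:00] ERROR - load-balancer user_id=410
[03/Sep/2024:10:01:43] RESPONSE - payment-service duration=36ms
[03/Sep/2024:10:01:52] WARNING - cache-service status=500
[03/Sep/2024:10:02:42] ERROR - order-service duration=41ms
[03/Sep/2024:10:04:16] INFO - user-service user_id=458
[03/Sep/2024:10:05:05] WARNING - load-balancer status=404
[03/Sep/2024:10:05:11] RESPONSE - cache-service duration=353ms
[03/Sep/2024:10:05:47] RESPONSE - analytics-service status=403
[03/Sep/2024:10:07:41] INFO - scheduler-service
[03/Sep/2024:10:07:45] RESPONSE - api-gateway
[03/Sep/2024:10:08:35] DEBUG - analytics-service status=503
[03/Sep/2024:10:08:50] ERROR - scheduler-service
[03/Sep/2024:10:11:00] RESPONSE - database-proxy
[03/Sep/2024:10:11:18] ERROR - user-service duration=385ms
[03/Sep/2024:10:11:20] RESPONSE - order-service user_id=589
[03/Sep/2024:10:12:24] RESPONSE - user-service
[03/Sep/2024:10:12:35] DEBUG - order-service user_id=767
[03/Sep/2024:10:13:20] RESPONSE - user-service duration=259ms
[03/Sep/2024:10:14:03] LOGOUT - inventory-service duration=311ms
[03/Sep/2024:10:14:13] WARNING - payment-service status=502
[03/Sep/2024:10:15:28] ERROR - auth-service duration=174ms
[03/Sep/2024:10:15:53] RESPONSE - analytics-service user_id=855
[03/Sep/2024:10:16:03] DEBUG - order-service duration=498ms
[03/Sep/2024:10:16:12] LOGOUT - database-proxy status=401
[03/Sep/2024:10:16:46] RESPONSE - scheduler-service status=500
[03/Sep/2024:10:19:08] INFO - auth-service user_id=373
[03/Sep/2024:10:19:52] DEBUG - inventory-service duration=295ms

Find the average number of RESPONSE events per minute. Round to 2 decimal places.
0.5

To calculate the rate:

1. Count total RESPONSE events: 10
2. Total time period: 20 minutes
3. Rate = 10 / 20 = 0.5 events per minute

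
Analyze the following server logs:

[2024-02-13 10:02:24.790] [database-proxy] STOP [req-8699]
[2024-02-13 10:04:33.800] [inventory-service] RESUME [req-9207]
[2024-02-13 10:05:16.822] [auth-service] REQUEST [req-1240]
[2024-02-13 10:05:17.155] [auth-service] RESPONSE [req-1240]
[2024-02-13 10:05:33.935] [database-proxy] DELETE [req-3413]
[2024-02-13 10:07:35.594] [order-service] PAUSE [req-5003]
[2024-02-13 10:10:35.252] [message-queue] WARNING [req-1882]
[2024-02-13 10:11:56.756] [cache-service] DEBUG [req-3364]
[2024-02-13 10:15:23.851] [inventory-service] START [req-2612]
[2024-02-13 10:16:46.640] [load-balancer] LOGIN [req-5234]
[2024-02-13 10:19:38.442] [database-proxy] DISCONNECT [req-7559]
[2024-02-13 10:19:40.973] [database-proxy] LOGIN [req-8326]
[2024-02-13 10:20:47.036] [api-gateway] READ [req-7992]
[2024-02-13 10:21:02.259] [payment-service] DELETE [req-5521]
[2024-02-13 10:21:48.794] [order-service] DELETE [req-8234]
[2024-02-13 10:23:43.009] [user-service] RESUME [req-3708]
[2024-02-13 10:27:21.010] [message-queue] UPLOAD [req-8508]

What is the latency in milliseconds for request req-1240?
333

To calculate latency:

1. Find REQUEST with id req-1240: 2024-02-13 10:05:16.822
2. Find RESPONSE with id req-1240: 2024-02-13 10:05:17.155
3. Latency: 2024-02-13 10:05:17.155 - 2024-02-13 10:05:16.822 = 333ms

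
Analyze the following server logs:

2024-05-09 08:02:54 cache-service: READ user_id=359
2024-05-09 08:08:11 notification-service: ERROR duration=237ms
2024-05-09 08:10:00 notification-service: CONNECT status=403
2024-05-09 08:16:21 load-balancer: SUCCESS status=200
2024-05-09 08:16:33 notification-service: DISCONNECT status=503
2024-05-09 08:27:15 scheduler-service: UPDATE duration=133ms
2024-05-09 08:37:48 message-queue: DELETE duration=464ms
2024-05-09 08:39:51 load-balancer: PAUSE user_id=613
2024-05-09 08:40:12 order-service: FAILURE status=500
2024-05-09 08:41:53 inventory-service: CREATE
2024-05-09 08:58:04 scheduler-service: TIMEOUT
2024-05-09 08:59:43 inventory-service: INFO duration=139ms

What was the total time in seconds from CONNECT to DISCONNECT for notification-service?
393

To calculate state duration:

1. Find CONNECT event for notification-service: 2024-05-09 08:10:00
2. Find DISCONNECT event for notification-service: 2024-05-09 08:16:33
3. Calculate duration: 2024-05-09 08:16:33 - 2024-05-09 08:10:00 = 393 seconds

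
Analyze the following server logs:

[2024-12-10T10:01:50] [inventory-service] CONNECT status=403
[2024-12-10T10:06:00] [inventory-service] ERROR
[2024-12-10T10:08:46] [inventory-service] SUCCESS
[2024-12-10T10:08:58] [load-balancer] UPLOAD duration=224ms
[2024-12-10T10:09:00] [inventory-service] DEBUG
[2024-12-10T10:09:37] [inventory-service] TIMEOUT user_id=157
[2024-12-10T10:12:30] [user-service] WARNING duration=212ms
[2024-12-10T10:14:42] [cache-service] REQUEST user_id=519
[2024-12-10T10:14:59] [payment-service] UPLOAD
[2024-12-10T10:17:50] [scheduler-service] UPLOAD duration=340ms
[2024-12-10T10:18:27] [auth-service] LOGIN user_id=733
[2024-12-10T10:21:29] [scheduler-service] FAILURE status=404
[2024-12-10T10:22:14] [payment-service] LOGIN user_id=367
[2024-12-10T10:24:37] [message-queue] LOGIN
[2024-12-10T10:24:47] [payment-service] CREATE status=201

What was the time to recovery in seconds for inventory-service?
166

To calculate recovery time:

1. Find ERROR event for inventory-service: 2024-12-10T10:06:00
2. Find next SUCCESS event for inventory-service: 2024-12-10T10:08:46
3. Recovery time: 2024-12-10T10:08:46 - 2024-12-10T10:06:00 = 166 seconds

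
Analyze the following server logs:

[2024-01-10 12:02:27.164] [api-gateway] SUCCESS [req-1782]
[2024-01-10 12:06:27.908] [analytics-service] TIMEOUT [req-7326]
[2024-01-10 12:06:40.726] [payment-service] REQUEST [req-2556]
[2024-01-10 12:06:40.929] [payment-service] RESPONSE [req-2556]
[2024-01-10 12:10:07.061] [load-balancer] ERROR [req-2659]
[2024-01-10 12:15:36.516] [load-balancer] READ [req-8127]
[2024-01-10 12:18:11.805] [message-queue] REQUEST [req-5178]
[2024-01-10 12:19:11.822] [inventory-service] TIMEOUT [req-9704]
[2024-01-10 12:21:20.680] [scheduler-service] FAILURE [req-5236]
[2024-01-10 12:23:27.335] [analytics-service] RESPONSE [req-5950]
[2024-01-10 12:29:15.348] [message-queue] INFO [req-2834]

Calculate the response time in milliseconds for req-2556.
203

To calculate latency:

1. Find REQUEST with id req-2556: 2024-01-10 12:06:40.726
2. Find RESPONSE with id req-2556: 2024-01-10 12:06:40.929
3. Latency: 2024-01-10 12:06:40.929 - 2024-01-10 12:06:40.726 = 203ms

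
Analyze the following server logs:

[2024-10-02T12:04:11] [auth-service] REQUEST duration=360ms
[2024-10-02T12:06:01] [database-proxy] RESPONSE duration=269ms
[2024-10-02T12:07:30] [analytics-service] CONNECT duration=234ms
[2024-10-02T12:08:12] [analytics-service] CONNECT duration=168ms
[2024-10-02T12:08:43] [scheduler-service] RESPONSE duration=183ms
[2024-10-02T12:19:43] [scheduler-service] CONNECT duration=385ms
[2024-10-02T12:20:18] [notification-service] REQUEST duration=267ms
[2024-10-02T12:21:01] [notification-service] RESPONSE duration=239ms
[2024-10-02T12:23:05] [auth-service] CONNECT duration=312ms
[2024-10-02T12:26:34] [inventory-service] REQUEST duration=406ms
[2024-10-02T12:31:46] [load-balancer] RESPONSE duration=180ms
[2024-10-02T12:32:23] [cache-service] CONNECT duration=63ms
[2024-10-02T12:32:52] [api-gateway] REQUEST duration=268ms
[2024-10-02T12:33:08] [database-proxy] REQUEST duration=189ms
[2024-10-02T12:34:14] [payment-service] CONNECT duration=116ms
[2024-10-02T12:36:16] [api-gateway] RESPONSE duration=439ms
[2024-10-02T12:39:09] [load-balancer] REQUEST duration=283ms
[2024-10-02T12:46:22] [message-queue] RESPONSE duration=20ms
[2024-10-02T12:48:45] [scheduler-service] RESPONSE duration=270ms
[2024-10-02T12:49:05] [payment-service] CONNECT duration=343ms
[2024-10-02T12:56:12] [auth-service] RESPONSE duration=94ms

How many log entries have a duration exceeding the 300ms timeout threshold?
6

To count timeouts:

1. Threshold: 300ms
2. Extract duration from each log entry
3. Count entries where duration > 300
4. Timeout count: 6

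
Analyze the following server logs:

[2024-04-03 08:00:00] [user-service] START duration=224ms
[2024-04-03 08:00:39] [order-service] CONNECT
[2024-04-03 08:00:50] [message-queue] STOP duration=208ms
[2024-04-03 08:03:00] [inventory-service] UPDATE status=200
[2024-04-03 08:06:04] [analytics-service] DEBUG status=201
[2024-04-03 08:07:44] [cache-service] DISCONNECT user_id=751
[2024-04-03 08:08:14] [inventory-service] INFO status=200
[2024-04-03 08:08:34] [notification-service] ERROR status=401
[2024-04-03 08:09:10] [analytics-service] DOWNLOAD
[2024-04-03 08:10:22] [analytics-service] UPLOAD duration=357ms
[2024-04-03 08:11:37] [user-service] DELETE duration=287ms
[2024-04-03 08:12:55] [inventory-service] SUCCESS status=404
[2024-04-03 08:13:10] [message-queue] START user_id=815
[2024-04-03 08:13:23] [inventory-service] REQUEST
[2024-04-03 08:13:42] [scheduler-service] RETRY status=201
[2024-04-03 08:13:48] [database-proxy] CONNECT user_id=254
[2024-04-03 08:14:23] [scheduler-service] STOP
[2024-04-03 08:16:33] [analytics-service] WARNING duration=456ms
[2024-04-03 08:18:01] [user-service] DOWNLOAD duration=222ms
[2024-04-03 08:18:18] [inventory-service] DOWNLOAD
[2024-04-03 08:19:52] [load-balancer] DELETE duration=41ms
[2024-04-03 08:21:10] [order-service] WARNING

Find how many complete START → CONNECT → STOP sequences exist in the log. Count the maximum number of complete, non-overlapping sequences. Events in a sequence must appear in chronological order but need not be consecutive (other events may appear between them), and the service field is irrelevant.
2

To count sequences:

1. Look for pattern: START → CONNECT → STOP
2. Greedily scan the log in chronological order, matching each sequence element in turn (ignoring service)
3. Each time the full pattern completes, increment the count and restart matching from the next event
4. Complete non-overlapping sequences found: 2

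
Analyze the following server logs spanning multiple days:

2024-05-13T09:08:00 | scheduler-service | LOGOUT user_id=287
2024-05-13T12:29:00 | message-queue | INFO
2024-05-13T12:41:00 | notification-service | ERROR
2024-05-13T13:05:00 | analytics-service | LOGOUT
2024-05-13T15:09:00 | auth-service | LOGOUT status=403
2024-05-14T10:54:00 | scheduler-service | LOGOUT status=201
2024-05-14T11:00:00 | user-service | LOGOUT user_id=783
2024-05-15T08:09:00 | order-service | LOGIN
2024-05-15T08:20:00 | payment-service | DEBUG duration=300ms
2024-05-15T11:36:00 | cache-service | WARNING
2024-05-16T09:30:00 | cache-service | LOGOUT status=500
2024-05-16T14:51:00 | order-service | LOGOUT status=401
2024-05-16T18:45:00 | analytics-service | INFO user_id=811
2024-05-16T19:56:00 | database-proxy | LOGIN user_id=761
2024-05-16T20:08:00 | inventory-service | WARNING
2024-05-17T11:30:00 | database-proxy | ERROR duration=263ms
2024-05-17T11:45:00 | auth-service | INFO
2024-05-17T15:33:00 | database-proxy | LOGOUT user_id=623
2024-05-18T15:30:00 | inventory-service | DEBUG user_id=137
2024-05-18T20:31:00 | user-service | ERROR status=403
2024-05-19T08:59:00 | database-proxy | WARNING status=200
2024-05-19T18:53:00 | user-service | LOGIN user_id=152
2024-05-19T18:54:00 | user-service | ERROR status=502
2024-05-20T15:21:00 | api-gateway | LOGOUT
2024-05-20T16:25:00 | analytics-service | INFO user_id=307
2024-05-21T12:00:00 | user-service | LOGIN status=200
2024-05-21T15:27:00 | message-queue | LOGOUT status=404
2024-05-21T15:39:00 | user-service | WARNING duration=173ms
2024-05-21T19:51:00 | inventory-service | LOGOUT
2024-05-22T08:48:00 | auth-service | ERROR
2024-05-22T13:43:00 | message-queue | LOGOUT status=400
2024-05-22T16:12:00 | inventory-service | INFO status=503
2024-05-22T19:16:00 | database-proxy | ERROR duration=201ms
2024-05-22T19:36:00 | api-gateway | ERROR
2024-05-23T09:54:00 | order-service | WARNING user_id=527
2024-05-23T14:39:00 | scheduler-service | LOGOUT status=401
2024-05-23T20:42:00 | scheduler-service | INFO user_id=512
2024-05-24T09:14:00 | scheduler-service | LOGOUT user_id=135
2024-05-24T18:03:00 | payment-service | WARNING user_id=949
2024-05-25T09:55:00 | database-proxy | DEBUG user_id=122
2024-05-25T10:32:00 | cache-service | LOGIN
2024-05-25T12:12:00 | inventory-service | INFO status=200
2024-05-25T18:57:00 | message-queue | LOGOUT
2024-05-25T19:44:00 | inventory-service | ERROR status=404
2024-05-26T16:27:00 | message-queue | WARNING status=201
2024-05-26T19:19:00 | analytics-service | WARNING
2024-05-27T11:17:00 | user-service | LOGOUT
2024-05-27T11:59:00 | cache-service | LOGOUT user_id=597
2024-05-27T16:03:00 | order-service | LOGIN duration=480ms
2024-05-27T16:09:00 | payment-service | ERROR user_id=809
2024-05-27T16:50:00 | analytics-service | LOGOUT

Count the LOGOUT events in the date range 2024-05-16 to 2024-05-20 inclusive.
4

To filter by date range:

1. Date range: 2024-05-16 through 2024-05-20, both dates inclusive
2. Filter for LOGOUT events whose date falls in this range
3. Count matching events: 4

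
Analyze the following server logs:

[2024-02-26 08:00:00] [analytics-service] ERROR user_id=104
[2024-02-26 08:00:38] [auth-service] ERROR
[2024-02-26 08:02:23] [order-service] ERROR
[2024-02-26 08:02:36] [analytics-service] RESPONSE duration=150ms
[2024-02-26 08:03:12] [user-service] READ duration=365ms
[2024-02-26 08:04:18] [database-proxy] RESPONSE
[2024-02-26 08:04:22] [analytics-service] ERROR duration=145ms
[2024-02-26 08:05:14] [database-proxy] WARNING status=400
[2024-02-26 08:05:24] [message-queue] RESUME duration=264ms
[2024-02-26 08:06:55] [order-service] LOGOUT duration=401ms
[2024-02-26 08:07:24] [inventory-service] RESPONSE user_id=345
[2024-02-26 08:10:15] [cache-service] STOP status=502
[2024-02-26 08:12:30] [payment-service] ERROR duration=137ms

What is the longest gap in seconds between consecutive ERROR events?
488

To find the longest gap:

1. Extract all ERROR events in chronological order
2. Calculate time differences between consecutive events
3. Find the maximum difference
4. Longest gap: 488 seconds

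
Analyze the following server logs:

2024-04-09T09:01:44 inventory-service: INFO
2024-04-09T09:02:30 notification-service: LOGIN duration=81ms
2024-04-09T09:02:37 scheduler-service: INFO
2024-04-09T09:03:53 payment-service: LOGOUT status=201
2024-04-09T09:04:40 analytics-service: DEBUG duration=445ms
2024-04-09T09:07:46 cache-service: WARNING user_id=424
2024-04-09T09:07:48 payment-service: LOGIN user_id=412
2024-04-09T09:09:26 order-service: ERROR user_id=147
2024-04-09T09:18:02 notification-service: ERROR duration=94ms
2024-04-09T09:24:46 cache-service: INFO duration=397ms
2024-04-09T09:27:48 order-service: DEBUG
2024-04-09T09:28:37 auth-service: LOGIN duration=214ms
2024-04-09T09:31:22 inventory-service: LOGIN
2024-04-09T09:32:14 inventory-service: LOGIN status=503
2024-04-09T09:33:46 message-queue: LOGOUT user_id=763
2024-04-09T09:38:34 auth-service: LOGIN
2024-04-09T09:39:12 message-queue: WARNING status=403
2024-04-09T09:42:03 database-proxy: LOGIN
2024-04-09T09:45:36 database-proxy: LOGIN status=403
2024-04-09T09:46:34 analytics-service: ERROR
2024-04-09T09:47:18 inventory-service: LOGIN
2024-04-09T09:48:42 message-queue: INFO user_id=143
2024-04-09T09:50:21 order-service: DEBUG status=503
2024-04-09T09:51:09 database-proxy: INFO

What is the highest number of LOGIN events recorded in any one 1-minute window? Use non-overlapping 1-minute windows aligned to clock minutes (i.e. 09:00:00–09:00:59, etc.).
1

To find the burst window:

1. Divide the log period into non-overlapping 1-minute windows starting at 09:00
2. Count LOGIN events in each window
3. Find the window with maximum count
4. Maximum events in a window: 1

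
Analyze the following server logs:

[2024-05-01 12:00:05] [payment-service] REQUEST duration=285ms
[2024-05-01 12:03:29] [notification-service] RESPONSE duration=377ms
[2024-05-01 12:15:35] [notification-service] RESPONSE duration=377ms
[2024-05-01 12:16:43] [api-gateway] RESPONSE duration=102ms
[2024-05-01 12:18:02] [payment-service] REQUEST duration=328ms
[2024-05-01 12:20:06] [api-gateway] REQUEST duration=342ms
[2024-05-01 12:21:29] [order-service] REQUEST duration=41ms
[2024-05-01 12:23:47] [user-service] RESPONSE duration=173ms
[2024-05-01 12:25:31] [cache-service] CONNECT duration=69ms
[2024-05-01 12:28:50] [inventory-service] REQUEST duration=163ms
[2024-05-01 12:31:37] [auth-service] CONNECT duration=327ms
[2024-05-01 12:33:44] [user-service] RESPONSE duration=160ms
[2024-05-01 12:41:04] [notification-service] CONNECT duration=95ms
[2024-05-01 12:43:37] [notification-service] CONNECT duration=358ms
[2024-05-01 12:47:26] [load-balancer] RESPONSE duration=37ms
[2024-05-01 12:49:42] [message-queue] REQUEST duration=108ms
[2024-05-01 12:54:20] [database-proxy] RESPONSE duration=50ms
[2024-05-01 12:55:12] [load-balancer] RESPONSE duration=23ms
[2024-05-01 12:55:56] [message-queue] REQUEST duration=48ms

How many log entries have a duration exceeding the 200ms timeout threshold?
7

To count timeouts:

1. Threshold: 200ms
2. Extract duration from each log entry
3. Count entries where duration > 200
4. Timeout count: 7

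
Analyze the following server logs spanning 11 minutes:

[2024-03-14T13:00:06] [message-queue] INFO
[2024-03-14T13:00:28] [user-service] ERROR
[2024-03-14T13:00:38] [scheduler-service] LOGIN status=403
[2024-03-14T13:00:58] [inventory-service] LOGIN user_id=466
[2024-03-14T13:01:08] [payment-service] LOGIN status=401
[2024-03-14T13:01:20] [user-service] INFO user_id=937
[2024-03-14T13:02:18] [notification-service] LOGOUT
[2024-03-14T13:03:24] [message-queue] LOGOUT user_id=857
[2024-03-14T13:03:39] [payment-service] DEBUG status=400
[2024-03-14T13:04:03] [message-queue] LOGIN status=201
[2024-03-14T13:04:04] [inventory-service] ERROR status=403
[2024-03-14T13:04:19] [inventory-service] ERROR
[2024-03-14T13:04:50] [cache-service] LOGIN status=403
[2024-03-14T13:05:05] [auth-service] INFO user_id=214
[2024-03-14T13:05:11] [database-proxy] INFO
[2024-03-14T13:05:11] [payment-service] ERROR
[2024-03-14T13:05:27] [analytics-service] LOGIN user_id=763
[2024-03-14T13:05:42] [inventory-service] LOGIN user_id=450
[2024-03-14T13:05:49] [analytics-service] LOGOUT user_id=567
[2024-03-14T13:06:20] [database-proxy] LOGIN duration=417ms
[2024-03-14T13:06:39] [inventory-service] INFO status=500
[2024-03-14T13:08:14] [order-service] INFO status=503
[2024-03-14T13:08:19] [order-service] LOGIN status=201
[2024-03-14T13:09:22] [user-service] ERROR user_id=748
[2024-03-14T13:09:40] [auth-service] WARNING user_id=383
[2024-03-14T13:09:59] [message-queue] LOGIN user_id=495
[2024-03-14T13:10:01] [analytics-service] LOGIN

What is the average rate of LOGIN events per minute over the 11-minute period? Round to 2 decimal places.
1.0

To calculate the rate:

1. Count total LOGIN events: 11
2. Total time period: 11 minutes
3. Rate = 11 / 11 = 1.0 events per minute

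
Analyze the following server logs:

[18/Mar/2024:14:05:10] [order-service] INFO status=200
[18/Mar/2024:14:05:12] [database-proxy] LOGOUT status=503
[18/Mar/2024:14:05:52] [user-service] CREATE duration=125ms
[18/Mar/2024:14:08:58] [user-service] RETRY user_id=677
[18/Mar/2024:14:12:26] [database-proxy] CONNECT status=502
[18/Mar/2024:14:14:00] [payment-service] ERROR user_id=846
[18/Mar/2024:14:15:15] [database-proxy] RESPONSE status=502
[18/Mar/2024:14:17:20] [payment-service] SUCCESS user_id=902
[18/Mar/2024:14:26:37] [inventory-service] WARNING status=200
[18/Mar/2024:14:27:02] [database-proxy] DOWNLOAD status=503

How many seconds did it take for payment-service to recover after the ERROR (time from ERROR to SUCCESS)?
200

To calculate recovery time:

1. Find ERROR event for payment-service: 18/Mar/2024:14:14:00
2. Find next SUCCESS event for payment-service: 18/Mar/2024:14:17:20
3. Recovery time: 18/Mar/2024:14:17:20 - 18/Mar/2024:14:14:00 = 200 seconds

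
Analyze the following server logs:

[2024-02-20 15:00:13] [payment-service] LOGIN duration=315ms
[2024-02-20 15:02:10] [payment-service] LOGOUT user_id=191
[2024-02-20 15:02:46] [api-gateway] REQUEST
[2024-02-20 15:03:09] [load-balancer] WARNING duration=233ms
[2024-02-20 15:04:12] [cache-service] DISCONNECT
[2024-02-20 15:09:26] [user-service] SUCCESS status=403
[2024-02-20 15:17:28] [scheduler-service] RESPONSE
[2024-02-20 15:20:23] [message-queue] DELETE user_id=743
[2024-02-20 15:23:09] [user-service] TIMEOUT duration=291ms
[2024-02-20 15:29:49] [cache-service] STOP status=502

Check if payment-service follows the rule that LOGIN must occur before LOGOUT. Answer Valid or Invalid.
Valid

To validate ordering:

1. Required order: LOGIN → LOGOUT
2. Rule: LOGIN must occur before LOGOUT
3. Check actual order of events for payment-service
4. Result: Valid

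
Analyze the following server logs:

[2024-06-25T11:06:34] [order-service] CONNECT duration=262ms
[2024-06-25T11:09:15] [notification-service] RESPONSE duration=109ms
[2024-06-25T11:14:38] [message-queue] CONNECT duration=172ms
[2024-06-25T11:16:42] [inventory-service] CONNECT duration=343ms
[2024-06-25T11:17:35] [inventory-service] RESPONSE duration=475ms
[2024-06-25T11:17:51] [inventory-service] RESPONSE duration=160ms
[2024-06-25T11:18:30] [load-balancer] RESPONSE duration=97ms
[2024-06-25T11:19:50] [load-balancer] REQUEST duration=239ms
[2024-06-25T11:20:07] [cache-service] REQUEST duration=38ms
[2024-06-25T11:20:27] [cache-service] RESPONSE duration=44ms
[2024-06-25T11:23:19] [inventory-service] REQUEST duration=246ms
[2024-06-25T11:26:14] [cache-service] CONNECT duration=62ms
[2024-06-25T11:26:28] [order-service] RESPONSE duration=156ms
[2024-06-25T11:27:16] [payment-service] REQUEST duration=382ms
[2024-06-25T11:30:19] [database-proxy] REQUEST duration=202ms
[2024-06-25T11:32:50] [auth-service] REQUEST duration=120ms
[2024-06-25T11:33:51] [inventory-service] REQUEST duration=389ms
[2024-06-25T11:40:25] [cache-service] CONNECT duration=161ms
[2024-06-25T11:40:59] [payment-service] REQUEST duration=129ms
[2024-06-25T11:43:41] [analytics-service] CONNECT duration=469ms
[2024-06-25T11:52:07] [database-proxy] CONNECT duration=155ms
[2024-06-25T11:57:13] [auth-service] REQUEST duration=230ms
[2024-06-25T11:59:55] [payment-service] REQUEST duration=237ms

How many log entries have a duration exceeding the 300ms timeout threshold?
5

To count timeouts:

1. Threshold: 300ms
2. Extract duration from each log entry
3. Count entries where duration > 300
4. Timeout count: 5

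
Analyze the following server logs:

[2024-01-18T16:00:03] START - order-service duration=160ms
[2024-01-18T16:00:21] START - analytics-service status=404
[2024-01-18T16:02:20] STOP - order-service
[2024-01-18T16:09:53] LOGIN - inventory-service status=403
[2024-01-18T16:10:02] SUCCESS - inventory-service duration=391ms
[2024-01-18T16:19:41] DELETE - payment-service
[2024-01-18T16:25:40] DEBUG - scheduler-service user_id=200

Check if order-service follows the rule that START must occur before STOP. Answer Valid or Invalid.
Valid

To validate ordering:

1. Required order: START → STOP
2. Rule: START must occur before STOP
3. Check actual order of events for order-service
4. Result: Valid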